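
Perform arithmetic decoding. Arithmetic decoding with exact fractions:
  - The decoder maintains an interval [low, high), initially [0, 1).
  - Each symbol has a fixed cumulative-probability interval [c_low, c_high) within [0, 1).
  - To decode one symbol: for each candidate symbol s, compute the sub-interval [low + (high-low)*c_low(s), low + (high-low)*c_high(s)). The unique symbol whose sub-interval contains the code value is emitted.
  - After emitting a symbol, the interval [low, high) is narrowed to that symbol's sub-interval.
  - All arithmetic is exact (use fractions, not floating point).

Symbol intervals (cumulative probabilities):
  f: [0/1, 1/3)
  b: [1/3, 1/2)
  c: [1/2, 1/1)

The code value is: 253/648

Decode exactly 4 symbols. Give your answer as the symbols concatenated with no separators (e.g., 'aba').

Step 1: interval [0/1, 1/1), width = 1/1 - 0/1 = 1/1
  'f': [0/1 + 1/1*0/1, 0/1 + 1/1*1/3) = [0/1, 1/3)
  'b': [0/1 + 1/1*1/3, 0/1 + 1/1*1/2) = [1/3, 1/2) <- contains code 253/648
  'c': [0/1 + 1/1*1/2, 0/1 + 1/1*1/1) = [1/2, 1/1)
  emit 'b', narrow to [1/3, 1/2)
Step 2: interval [1/3, 1/2), width = 1/2 - 1/3 = 1/6
  'f': [1/3 + 1/6*0/1, 1/3 + 1/6*1/3) = [1/3, 7/18)
  'b': [1/3 + 1/6*1/3, 1/3 + 1/6*1/2) = [7/18, 5/12) <- contains code 253/648
  'c': [1/3 + 1/6*1/2, 1/3 + 1/6*1/1) = [5/12, 1/2)
  emit 'b', narrow to [7/18, 5/12)
Step 3: interval [7/18, 5/12), width = 5/12 - 7/18 = 1/36
  'f': [7/18 + 1/36*0/1, 7/18 + 1/36*1/3) = [7/18, 43/108) <- contains code 253/648
  'b': [7/18 + 1/36*1/3, 7/18 + 1/36*1/2) = [43/108, 29/72)
  'c': [7/18 + 1/36*1/2, 7/18 + 1/36*1/1) = [29/72, 5/12)
  emit 'f', narrow to [7/18, 43/108)
Step 4: interval [7/18, 43/108), width = 43/108 - 7/18 = 1/108
  'f': [7/18 + 1/108*0/1, 7/18 + 1/108*1/3) = [7/18, 127/324) <- contains code 253/648
  'b': [7/18 + 1/108*1/3, 7/18 + 1/108*1/2) = [127/324, 85/216)
  'c': [7/18 + 1/108*1/2, 7/18 + 1/108*1/1) = [85/216, 43/108)
  emit 'f', narrow to [7/18, 127/324)

Answer: bbff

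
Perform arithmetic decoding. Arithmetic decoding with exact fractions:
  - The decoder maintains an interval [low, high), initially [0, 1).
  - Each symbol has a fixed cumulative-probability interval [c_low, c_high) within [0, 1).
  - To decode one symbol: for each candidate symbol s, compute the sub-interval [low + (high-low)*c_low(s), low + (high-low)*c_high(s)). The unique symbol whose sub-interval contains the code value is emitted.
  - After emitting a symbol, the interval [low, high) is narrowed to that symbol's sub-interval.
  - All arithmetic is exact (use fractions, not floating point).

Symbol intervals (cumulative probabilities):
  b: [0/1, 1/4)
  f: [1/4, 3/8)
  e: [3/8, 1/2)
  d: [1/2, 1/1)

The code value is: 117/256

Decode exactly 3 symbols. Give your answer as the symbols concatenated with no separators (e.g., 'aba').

Step 1: interval [0/1, 1/1), width = 1/1 - 0/1 = 1/1
  'b': [0/1 + 1/1*0/1, 0/1 + 1/1*1/4) = [0/1, 1/4)
  'f': [0/1 + 1/1*1/4, 0/1 + 1/1*3/8) = [1/4, 3/8)
  'e': [0/1 + 1/1*3/8, 0/1 + 1/1*1/2) = [3/8, 1/2) <- contains code 117/256
  'd': [0/1 + 1/1*1/2, 0/1 + 1/1*1/1) = [1/2, 1/1)
  emit 'e', narrow to [3/8, 1/2)
Step 2: interval [3/8, 1/2), width = 1/2 - 3/8 = 1/8
  'b': [3/8 + 1/8*0/1, 3/8 + 1/8*1/4) = [3/8, 13/32)
  'f': [3/8 + 1/8*1/4, 3/8 + 1/8*3/8) = [13/32, 27/64)
  'e': [3/8 + 1/8*3/8, 3/8 + 1/8*1/2) = [27/64, 7/16)
  'd': [3/8 + 1/8*1/2, 3/8 + 1/8*1/1) = [7/16, 1/2) <- contains code 117/256
  emit 'd', narrow to [7/16, 1/2)
Step 3: interval [7/16, 1/2), width = 1/2 - 7/16 = 1/16
  'b': [7/16 + 1/16*0/1, 7/16 + 1/16*1/4) = [7/16, 29/64)
  'f': [7/16 + 1/16*1/4, 7/16 + 1/16*3/8) = [29/64, 59/128) <- contains code 117/256
  'e': [7/16 + 1/16*3/8, 7/16 + 1/16*1/2) = [59/128, 15/32)
  'd': [7/16 + 1/16*1/2, 7/16 + 1/16*1/1) = [15/32, 1/2)
  emit 'f', narrow to [29/64, 59/128)

Answer: edf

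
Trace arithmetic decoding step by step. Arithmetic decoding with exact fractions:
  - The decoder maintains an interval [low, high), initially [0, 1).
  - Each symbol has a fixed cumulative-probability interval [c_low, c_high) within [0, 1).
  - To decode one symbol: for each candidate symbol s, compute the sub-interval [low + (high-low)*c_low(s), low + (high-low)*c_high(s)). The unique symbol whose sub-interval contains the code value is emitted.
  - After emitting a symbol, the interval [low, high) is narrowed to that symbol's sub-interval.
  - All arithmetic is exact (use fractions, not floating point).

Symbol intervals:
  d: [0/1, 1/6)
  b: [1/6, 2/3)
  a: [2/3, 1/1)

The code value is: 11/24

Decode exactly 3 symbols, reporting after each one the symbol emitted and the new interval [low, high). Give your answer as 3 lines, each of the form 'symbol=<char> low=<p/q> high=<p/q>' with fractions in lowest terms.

Step 1: interval [0/1, 1/1), width = 1/1 - 0/1 = 1/1
  'd': [0/1 + 1/1*0/1, 0/1 + 1/1*1/6) = [0/1, 1/6)
  'b': [0/1 + 1/1*1/6, 0/1 + 1/1*2/3) = [1/6, 2/3) <- contains code 11/24
  'a': [0/1 + 1/1*2/3, 0/1 + 1/1*1/1) = [2/3, 1/1)
  emit 'b', narrow to [1/6, 2/3)
Step 2: interval [1/6, 2/3), width = 2/3 - 1/6 = 1/2
  'd': [1/6 + 1/2*0/1, 1/6 + 1/2*1/6) = [1/6, 1/4)
  'b': [1/6 + 1/2*1/6, 1/6 + 1/2*2/3) = [1/4, 1/2) <- contains code 11/24
  'a': [1/6 + 1/2*2/3, 1/6 + 1/2*1/1) = [1/2, 2/3)
  emit 'b', narrow to [1/4, 1/2)
Step 3: interval [1/4, 1/2), width = 1/2 - 1/4 = 1/4
  'd': [1/4 + 1/4*0/1, 1/4 + 1/4*1/6) = [1/4, 7/24)
  'b': [1/4 + 1/4*1/6, 1/4 + 1/4*2/3) = [7/24, 5/12)
  'a': [1/4 + 1/4*2/3, 1/4 + 1/4*1/1) = [5/12, 1/2) <- contains code 11/24
  emit 'a', narrow to [5/12, 1/2)

Answer: symbol=b low=1/6 high=2/3
symbol=b low=1/4 high=1/2
symbol=a low=5/12 high=1/2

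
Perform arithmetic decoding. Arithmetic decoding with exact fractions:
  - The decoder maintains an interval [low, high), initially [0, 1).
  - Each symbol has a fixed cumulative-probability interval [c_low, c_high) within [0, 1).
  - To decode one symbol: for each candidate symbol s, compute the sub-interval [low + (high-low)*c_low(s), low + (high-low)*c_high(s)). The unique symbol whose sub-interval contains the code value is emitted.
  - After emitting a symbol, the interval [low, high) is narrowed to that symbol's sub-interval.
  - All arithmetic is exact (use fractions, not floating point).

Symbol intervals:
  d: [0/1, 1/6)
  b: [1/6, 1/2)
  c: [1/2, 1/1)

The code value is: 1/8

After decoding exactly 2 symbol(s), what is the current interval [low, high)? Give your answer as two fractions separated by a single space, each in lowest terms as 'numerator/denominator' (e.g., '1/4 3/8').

Step 1: interval [0/1, 1/1), width = 1/1 - 0/1 = 1/1
  'd': [0/1 + 1/1*0/1, 0/1 + 1/1*1/6) = [0/1, 1/6) <- contains code 1/8
  'b': [0/1 + 1/1*1/6, 0/1 + 1/1*1/2) = [1/6, 1/2)
  'c': [0/1 + 1/1*1/2, 0/1 + 1/1*1/1) = [1/2, 1/1)
  emit 'd', narrow to [0/1, 1/6)
Step 2: interval [0/1, 1/6), width = 1/6 - 0/1 = 1/6
  'd': [0/1 + 1/6*0/1, 0/1 + 1/6*1/6) = [0/1, 1/36)
  'b': [0/1 + 1/6*1/6, 0/1 + 1/6*1/2) = [1/36, 1/12)
  'c': [0/1 + 1/6*1/2, 0/1 + 1/6*1/1) = [1/12, 1/6) <- contains code 1/8
  emit 'c', narrow to [1/12, 1/6)

Answer: 1/12 1/6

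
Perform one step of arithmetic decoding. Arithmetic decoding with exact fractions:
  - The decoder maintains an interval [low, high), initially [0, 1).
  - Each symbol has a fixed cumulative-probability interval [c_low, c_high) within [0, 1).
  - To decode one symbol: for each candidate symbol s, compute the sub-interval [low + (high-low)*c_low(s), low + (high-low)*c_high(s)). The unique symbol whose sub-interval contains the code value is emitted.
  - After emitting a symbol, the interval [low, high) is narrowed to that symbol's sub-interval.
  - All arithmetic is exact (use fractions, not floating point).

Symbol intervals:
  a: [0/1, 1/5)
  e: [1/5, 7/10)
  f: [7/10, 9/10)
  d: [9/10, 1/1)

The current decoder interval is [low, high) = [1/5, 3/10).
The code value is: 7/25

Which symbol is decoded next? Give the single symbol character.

Answer: f

Derivation:
Interval width = high − low = 3/10 − 1/5 = 1/10
Scaled code = (code − low) / width = (7/25 − 1/5) / 1/10 = 4/5
  a: [0/1, 1/5) 
  e: [1/5, 7/10) 
  f: [7/10, 9/10) ← scaled code falls here ✓
  d: [9/10, 1/1) 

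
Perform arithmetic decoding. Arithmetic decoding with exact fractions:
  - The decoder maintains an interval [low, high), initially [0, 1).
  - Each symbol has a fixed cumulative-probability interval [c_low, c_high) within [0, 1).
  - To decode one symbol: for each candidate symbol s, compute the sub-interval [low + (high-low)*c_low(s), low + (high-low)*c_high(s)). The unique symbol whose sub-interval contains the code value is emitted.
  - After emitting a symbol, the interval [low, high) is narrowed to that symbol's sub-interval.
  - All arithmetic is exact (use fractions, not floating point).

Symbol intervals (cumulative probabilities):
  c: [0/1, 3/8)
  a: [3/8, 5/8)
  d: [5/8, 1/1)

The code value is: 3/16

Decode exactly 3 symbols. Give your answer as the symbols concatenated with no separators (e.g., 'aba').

Answer: caa

Derivation:
Step 1: interval [0/1, 1/1), width = 1/1 - 0/1 = 1/1
  'c': [0/1 + 1/1*0/1, 0/1 + 1/1*3/8) = [0/1, 3/8) <- contains code 3/16
  'a': [0/1 + 1/1*3/8, 0/1 + 1/1*5/8) = [3/8, 5/8)
  'd': [0/1 + 1/1*5/8, 0/1 + 1/1*1/1) = [5/8, 1/1)
  emit 'c', narrow to [0/1, 3/8)
Step 2: interval [0/1, 3/8), width = 3/8 - 0/1 = 3/8
  'c': [0/1 + 3/8*0/1, 0/1 + 3/8*3/8) = [0/1, 9/64)
  'a': [0/1 + 3/8*3/8, 0/1 + 3/8*5/8) = [9/64, 15/64) <- contains code 3/16
  'd': [0/1 + 3/8*5/8, 0/1 + 3/8*1/1) = [15/64, 3/8)
  emit 'a', narrow to [9/64, 15/64)
Step 3: interval [9/64, 15/64), width = 15/64 - 9/64 = 3/32
  'c': [9/64 + 3/32*0/1, 9/64 + 3/32*3/8) = [9/64, 45/256)
  'a': [9/64 + 3/32*3/8, 9/64 + 3/32*5/8) = [45/256, 51/256) <- contains code 3/16
  'd': [9/64 + 3/32*5/8, 9/64 + 3/32*1/1) = [51/256, 15/64)
  emit 'a', narrow to [45/256, 51/256)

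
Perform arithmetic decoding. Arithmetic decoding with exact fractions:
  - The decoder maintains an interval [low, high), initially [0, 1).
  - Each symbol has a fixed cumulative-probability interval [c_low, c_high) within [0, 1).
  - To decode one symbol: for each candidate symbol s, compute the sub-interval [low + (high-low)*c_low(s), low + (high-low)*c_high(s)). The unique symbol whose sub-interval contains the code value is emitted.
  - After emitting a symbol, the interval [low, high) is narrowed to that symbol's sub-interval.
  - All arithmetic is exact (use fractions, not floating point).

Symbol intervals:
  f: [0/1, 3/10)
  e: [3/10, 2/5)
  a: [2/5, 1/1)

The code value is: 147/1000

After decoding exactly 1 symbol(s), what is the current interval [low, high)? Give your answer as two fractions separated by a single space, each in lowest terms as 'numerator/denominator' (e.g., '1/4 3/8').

Step 1: interval [0/1, 1/1), width = 1/1 - 0/1 = 1/1
  'f': [0/1 + 1/1*0/1, 0/1 + 1/1*3/10) = [0/1, 3/10) <- contains code 147/1000
  'e': [0/1 + 1/1*3/10, 0/1 + 1/1*2/5) = [3/10, 2/5)
  'a': [0/1 + 1/1*2/5, 0/1 + 1/1*1/1) = [2/5, 1/1)
  emit 'f', narrow to [0/1, 3/10)

Answer: 0/1 3/10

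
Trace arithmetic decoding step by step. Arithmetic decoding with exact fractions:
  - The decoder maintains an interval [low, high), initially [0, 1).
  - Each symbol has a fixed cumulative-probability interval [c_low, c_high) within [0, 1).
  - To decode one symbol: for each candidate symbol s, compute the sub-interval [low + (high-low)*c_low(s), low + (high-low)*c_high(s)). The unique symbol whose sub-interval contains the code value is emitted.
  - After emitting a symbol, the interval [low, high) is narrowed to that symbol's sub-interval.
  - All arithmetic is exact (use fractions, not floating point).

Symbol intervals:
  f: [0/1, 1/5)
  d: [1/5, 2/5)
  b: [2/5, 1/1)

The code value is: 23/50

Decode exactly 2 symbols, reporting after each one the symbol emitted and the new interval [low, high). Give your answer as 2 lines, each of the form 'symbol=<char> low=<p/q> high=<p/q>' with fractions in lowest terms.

Step 1: interval [0/1, 1/1), width = 1/1 - 0/1 = 1/1
  'f': [0/1 + 1/1*0/1, 0/1 + 1/1*1/5) = [0/1, 1/5)
  'd': [0/1 + 1/1*1/5, 0/1 + 1/1*2/5) = [1/5, 2/5)
  'b': [0/1 + 1/1*2/5, 0/1 + 1/1*1/1) = [2/5, 1/1) <- contains code 23/50
  emit 'b', narrow to [2/5, 1/1)
Step 2: interval [2/5, 1/1), width = 1/1 - 2/5 = 3/5
  'f': [2/5 + 3/5*0/1, 2/5 + 3/5*1/5) = [2/5, 13/25) <- contains code 23/50
  'd': [2/5 + 3/5*1/5, 2/5 + 3/5*2/5) = [13/25, 16/25)
  'b': [2/5 + 3/5*2/5, 2/5 + 3/5*1/1) = [16/25, 1/1)
  emit 'f', narrow to [2/5, 13/25)

Answer: symbol=b low=2/5 high=1/1
symbol=f low=2/5 high=13/25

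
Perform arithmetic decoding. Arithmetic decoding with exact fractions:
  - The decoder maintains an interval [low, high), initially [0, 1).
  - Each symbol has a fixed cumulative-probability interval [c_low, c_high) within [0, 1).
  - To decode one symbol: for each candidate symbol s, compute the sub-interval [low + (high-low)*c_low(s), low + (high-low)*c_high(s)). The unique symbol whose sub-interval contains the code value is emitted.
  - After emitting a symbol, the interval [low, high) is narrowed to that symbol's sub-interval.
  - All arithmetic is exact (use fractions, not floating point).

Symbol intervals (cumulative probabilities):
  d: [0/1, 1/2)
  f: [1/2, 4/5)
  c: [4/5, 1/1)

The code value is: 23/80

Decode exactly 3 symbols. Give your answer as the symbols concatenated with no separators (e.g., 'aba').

Step 1: interval [0/1, 1/1), width = 1/1 - 0/1 = 1/1
  'd': [0/1 + 1/1*0/1, 0/1 + 1/1*1/2) = [0/1, 1/2) <- contains code 23/80
  'f': [0/1 + 1/1*1/2, 0/1 + 1/1*4/5) = [1/2, 4/5)
  'c': [0/1 + 1/1*4/5, 0/1 + 1/1*1/1) = [4/5, 1/1)
  emit 'd', narrow to [0/1, 1/2)
Step 2: interval [0/1, 1/2), width = 1/2 - 0/1 = 1/2
  'd': [0/1 + 1/2*0/1, 0/1 + 1/2*1/2) = [0/1, 1/4)
  'f': [0/1 + 1/2*1/2, 0/1 + 1/2*4/5) = [1/4, 2/5) <- contains code 23/80
  'c': [0/1 + 1/2*4/5, 0/1 + 1/2*1/1) = [2/5, 1/2)
  emit 'f', narrow to [1/4, 2/5)
Step 3: interval [1/4, 2/5), width = 2/5 - 1/4 = 3/20
  'd': [1/4 + 3/20*0/1, 1/4 + 3/20*1/2) = [1/4, 13/40) <- contains code 23/80
  'f': [1/4 + 3/20*1/2, 1/4 + 3/20*4/5) = [13/40, 37/100)
  'c': [1/4 + 3/20*4/5, 1/4 + 3/20*1/1) = [37/100, 2/5)
  emit 'd', narrow to [1/4, 13/40)

Answer: dfd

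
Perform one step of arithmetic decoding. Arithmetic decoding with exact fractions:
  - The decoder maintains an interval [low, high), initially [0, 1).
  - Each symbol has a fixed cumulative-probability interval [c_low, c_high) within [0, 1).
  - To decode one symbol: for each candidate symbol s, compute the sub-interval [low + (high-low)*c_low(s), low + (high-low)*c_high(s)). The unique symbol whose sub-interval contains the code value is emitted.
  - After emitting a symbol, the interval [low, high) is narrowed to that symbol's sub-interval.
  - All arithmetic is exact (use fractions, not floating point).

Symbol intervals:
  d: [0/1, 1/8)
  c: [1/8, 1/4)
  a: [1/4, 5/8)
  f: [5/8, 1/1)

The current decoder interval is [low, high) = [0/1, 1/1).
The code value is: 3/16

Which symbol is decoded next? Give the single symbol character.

Answer: c

Derivation:
Interval width = high − low = 1/1 − 0/1 = 1/1
Scaled code = (code − low) / width = (3/16 − 0/1) / 1/1 = 3/16
  d: [0/1, 1/8) 
  c: [1/8, 1/4) ← scaled code falls here ✓
  a: [1/4, 5/8) 
  f: [5/8, 1/1) 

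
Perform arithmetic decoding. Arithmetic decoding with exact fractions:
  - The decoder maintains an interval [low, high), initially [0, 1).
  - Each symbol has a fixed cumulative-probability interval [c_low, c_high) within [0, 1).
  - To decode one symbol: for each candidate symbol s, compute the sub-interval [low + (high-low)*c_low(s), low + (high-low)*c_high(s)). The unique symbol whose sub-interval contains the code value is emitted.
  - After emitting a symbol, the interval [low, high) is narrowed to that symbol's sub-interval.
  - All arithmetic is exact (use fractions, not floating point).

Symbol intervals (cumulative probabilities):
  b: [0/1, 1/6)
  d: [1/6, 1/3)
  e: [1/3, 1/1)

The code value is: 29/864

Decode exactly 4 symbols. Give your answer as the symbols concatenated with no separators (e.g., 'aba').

Answer: bddd

Derivation:
Step 1: interval [0/1, 1/1), width = 1/1 - 0/1 = 1/1
  'b': [0/1 + 1/1*0/1, 0/1 + 1/1*1/6) = [0/1, 1/6) <- contains code 29/864
  'd': [0/1 + 1/1*1/6, 0/1 + 1/1*1/3) = [1/6, 1/3)
  'e': [0/1 + 1/1*1/3, 0/1 + 1/1*1/1) = [1/3, 1/1)
  emit 'b', narrow to [0/1, 1/6)
Step 2: interval [0/1, 1/6), width = 1/6 - 0/1 = 1/6
  'b': [0/1 + 1/6*0/1, 0/1 + 1/6*1/6) = [0/1, 1/36)
  'd': [0/1 + 1/6*1/6, 0/1 + 1/6*1/3) = [1/36, 1/18) <- contains code 29/864
  'e': [0/1 + 1/6*1/3, 0/1 + 1/6*1/1) = [1/18, 1/6)
  emit 'd', narrow to [1/36, 1/18)
Step 3: interval [1/36, 1/18), width = 1/18 - 1/36 = 1/36
  'b': [1/36 + 1/36*0/1, 1/36 + 1/36*1/6) = [1/36, 7/216)
  'd': [1/36 + 1/36*1/6, 1/36 + 1/36*1/3) = [7/216, 1/27) <- contains code 29/864
  'e': [1/36 + 1/36*1/3, 1/36 + 1/36*1/1) = [1/27, 1/18)
  emit 'd', narrow to [7/216, 1/27)
Step 4: interval [7/216, 1/27), width = 1/27 - 7/216 = 1/216
  'b': [7/216 + 1/216*0/1, 7/216 + 1/216*1/6) = [7/216, 43/1296)
  'd': [7/216 + 1/216*1/6, 7/216 + 1/216*1/3) = [43/1296, 11/324) <- contains code 29/864
  'e': [7/216 + 1/216*1/3, 7/216 + 1/216*1/1) = [11/324, 1/27)
  emit 'd', narrow to [43/1296, 11/324)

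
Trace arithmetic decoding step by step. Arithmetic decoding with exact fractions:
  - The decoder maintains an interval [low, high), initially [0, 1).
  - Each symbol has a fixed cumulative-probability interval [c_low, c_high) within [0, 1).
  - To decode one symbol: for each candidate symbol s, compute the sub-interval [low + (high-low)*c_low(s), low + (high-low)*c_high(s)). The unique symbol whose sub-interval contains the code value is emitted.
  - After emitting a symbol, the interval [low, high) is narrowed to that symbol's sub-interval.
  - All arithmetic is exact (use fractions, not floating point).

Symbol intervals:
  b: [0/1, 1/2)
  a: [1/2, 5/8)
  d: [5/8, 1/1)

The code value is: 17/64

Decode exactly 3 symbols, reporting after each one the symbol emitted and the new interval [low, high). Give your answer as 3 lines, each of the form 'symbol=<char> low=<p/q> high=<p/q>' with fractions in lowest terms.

Answer: symbol=b low=0/1 high=1/2
symbol=a low=1/4 high=5/16
symbol=b low=1/4 high=9/32

Derivation:
Step 1: interval [0/1, 1/1), width = 1/1 - 0/1 = 1/1
  'b': [0/1 + 1/1*0/1, 0/1 + 1/1*1/2) = [0/1, 1/2) <- contains code 17/64
  'a': [0/1 + 1/1*1/2, 0/1 + 1/1*5/8) = [1/2, 5/8)
  'd': [0/1 + 1/1*5/8, 0/1 + 1/1*1/1) = [5/8, 1/1)
  emit 'b', narrow to [0/1, 1/2)
Step 2: interval [0/1, 1/2), width = 1/2 - 0/1 = 1/2
  'b': [0/1 + 1/2*0/1, 0/1 + 1/2*1/2) = [0/1, 1/4)
  'a': [0/1 + 1/2*1/2, 0/1 + 1/2*5/8) = [1/4, 5/16) <- contains code 17/64
  'd': [0/1 + 1/2*5/8, 0/1 + 1/2*1/1) = [5/16, 1/2)
  emit 'a', narrow to [1/4, 5/16)
Step 3: interval [1/4, 5/16), width = 5/16 - 1/4 = 1/16
  'b': [1/4 + 1/16*0/1, 1/4 + 1/16*1/2) = [1/4, 9/32) <- contains code 17/64
  'a': [1/4 + 1/16*1/2, 1/4 + 1/16*5/8) = [9/32, 37/128)
  'd': [1/4 + 1/16*5/8, 1/4 + 1/16*1/1) = [37/128, 5/16)
  emit 'b', narrow to [1/4, 9/32)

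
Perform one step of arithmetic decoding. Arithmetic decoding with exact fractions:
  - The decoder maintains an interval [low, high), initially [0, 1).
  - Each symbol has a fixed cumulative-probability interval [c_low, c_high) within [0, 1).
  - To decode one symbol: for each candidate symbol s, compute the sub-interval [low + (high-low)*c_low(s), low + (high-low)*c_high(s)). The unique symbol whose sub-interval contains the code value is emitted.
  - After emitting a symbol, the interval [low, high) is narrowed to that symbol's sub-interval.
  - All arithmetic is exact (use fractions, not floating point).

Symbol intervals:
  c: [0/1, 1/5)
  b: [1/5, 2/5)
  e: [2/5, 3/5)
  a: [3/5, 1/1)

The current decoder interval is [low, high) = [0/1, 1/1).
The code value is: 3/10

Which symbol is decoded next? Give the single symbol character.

Answer: b

Derivation:
Interval width = high − low = 1/1 − 0/1 = 1/1
Scaled code = (code − low) / width = (3/10 − 0/1) / 1/1 = 3/10
  c: [0/1, 1/5) 
  b: [1/5, 2/5) ← scaled code falls here ✓
  e: [2/5, 3/5) 
  a: [3/5, 1/1) 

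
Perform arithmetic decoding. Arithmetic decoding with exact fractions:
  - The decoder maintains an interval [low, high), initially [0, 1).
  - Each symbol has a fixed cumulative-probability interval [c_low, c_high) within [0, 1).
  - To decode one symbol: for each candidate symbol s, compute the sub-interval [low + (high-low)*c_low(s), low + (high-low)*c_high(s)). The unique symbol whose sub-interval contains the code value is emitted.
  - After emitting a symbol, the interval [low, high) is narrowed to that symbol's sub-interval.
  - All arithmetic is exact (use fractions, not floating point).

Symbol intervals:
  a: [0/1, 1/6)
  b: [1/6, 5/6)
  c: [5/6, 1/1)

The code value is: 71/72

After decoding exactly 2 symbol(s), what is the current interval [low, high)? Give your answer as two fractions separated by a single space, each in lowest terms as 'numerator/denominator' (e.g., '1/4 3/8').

Answer: 35/36 1/1

Derivation:
Step 1: interval [0/1, 1/1), width = 1/1 - 0/1 = 1/1
  'a': [0/1 + 1/1*0/1, 0/1 + 1/1*1/6) = [0/1, 1/6)
  'b': [0/1 + 1/1*1/6, 0/1 + 1/1*5/6) = [1/6, 5/6)
  'c': [0/1 + 1/1*5/6, 0/1 + 1/1*1/1) = [5/6, 1/1) <- contains code 71/72
  emit 'c', narrow to [5/6, 1/1)
Step 2: interval [5/6, 1/1), width = 1/1 - 5/6 = 1/6
  'a': [5/6 + 1/6*0/1, 5/6 + 1/6*1/6) = [5/6, 31/36)
  'b': [5/6 + 1/6*1/6, 5/6 + 1/6*5/6) = [31/36, 35/36)
  'c': [5/6 + 1/6*5/6, 5/6 + 1/6*1/1) = [35/36, 1/1) <- contains code 71/72
  emit 'c', narrow to [35/36, 1/1)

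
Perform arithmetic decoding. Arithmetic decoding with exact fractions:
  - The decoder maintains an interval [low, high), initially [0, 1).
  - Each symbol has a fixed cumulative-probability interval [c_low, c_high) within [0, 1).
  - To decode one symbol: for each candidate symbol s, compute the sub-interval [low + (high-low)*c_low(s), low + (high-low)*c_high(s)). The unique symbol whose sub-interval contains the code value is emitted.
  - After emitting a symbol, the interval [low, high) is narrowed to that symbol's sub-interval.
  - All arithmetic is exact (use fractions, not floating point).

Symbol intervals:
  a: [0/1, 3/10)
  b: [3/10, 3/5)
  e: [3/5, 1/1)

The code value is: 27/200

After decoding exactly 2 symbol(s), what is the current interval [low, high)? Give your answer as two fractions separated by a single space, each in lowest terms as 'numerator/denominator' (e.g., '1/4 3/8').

Answer: 9/100 9/50

Derivation:
Step 1: interval [0/1, 1/1), width = 1/1 - 0/1 = 1/1
  'a': [0/1 + 1/1*0/1, 0/1 + 1/1*3/10) = [0/1, 3/10) <- contains code 27/200
  'b': [0/1 + 1/1*3/10, 0/1 + 1/1*3/5) = [3/10, 3/5)
  'e': [0/1 + 1/1*3/5, 0/1 + 1/1*1/1) = [3/5, 1/1)
  emit 'a', narrow to [0/1, 3/10)
Step 2: interval [0/1, 3/10), width = 3/10 - 0/1 = 3/10
  'a': [0/1 + 3/10*0/1, 0/1 + 3/10*3/10) = [0/1, 9/100)
  'b': [0/1 + 3/10*3/10, 0/1 + 3/10*3/5) = [9/100, 9/50) <- contains code 27/200
  'e': [0/1 + 3/10*3/5, 0/1 + 3/10*1/1) = [9/50, 3/10)
  emit 'b', narrow to [9/100, 9/50)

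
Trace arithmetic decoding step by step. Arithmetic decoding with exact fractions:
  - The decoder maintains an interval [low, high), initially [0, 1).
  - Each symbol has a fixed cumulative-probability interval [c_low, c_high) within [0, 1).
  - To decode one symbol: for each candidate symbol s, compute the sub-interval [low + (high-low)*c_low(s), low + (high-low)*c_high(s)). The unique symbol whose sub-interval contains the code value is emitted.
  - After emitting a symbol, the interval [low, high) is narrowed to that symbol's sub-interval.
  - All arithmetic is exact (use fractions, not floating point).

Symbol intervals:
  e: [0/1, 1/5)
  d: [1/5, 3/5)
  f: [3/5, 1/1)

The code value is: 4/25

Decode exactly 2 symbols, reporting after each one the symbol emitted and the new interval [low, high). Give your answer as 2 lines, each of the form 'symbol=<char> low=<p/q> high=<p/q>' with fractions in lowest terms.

Step 1: interval [0/1, 1/1), width = 1/1 - 0/1 = 1/1
  'e': [0/1 + 1/1*0/1, 0/1 + 1/1*1/5) = [0/1, 1/5) <- contains code 4/25
  'd': [0/1 + 1/1*1/5, 0/1 + 1/1*3/5) = [1/5, 3/5)
  'f': [0/1 + 1/1*3/5, 0/1 + 1/1*1/1) = [3/5, 1/1)
  emit 'e', narrow to [0/1, 1/5)
Step 2: interval [0/1, 1/5), width = 1/5 - 0/1 = 1/5
  'e': [0/1 + 1/5*0/1, 0/1 + 1/5*1/5) = [0/1, 1/25)
  'd': [0/1 + 1/5*1/5, 0/1 + 1/5*3/5) = [1/25, 3/25)
  'f': [0/1 + 1/5*3/5, 0/1 + 1/5*1/1) = [3/25, 1/5) <- contains code 4/25
  emit 'f', narrow to [3/25, 1/5)

Answer: symbol=e low=0/1 high=1/5
symbol=f low=3/25 high=1/5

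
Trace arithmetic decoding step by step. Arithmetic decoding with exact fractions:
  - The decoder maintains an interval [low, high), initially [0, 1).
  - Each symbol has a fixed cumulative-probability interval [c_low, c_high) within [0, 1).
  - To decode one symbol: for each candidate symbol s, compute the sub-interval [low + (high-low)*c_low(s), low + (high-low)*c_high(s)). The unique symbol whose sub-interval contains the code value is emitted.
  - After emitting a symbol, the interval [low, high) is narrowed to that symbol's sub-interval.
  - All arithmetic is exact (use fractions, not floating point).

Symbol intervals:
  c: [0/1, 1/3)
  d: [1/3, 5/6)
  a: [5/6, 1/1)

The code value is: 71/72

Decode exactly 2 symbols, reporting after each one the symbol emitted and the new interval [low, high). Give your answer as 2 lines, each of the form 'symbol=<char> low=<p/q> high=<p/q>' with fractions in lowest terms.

Step 1: interval [0/1, 1/1), width = 1/1 - 0/1 = 1/1
  'c': [0/1 + 1/1*0/1, 0/1 + 1/1*1/3) = [0/1, 1/3)
  'd': [0/1 + 1/1*1/3, 0/1 + 1/1*5/6) = [1/3, 5/6)
  'a': [0/1 + 1/1*5/6, 0/1 + 1/1*1/1) = [5/6, 1/1) <- contains code 71/72
  emit 'a', narrow to [5/6, 1/1)
Step 2: interval [5/6, 1/1), width = 1/1 - 5/6 = 1/6
  'c': [5/6 + 1/6*0/1, 5/6 + 1/6*1/3) = [5/6, 8/9)
  'd': [5/6 + 1/6*1/3, 5/6 + 1/6*5/6) = [8/9, 35/36)
  'a': [5/6 + 1/6*5/6, 5/6 + 1/6*1/1) = [35/36, 1/1) <- contains code 71/72
  emit 'a', narrow to [35/36, 1/1)

Answer: symbol=a low=5/6 high=1/1
symbol=a low=35/36 high=1/1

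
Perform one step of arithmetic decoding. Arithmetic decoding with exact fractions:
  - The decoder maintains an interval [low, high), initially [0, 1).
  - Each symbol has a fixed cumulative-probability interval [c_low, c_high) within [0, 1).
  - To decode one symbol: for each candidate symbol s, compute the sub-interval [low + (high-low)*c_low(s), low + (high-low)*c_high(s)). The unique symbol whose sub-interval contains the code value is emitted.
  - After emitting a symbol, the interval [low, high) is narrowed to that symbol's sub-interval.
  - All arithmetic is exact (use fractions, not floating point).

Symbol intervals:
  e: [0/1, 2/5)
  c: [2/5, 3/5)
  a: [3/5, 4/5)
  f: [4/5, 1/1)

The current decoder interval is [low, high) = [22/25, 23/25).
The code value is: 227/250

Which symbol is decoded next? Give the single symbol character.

Interval width = high − low = 23/25 − 22/25 = 1/25
Scaled code = (code − low) / width = (227/250 − 22/25) / 1/25 = 7/10
  e: [0/1, 2/5) 
  c: [2/5, 3/5) 
  a: [3/5, 4/5) ← scaled code falls here ✓
  f: [4/5, 1/1) 

Answer: a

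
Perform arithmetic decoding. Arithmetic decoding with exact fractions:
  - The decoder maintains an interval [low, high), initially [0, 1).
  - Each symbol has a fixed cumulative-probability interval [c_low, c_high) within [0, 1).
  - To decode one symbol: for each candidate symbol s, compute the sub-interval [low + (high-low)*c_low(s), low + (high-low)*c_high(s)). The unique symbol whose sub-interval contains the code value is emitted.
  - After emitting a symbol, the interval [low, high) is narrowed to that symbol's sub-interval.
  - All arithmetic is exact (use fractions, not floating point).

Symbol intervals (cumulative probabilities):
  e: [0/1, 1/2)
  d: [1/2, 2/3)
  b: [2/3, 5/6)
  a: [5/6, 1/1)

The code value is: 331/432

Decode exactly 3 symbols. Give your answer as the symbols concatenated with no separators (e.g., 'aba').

Answer: bdd

Derivation:
Step 1: interval [0/1, 1/1), width = 1/1 - 0/1 = 1/1
  'e': [0/1 + 1/1*0/1, 0/1 + 1/1*1/2) = [0/1, 1/2)
  'd': [0/1 + 1/1*1/2, 0/1 + 1/1*2/3) = [1/2, 2/3)
  'b': [0/1 + 1/1*2/3, 0/1 + 1/1*5/6) = [2/3, 5/6) <- contains code 331/432
  'a': [0/1 + 1/1*5/6, 0/1 + 1/1*1/1) = [5/6, 1/1)
  emit 'b', narrow to [2/3, 5/6)
Step 2: interval [2/3, 5/6), width = 5/6 - 2/3 = 1/6
  'e': [2/3 + 1/6*0/1, 2/3 + 1/6*1/2) = [2/3, 3/4)
  'd': [2/3 + 1/6*1/2, 2/3 + 1/6*2/3) = [3/4, 7/9) <- contains code 331/432
  'b': [2/3 + 1/6*2/3, 2/3 + 1/6*5/6) = [7/9, 29/36)
  'a': [2/3 + 1/6*5/6, 2/3 + 1/6*1/1) = [29/36, 5/6)
  emit 'd', narrow to [3/4, 7/9)
Step 3: interval [3/4, 7/9), width = 7/9 - 3/4 = 1/36
  'e': [3/4 + 1/36*0/1, 3/4 + 1/36*1/2) = [3/4, 55/72)
  'd': [3/4 + 1/36*1/2, 3/4 + 1/36*2/3) = [55/72, 83/108) <- contains code 331/432
  'b': [3/4 + 1/36*2/3, 3/4 + 1/36*5/6) = [83/108, 167/216)
  'a': [3/4 + 1/36*5/6, 3/4 + 1/36*1/1) = [167/216, 7/9)
  emit 'd', narrow to [55/72, 83/108)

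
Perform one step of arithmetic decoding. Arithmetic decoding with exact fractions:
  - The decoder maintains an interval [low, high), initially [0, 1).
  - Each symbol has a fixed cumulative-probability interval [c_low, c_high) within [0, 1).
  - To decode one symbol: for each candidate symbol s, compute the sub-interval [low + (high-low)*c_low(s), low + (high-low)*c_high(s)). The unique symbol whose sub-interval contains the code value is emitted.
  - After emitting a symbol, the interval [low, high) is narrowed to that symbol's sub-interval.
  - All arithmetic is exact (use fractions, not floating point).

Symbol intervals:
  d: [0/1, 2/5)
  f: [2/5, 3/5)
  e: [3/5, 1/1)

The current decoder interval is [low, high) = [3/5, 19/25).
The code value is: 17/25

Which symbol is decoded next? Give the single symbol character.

Interval width = high − low = 19/25 − 3/5 = 4/25
Scaled code = (code − low) / width = (17/25 − 3/5) / 4/25 = 1/2
  d: [0/1, 2/5) 
  f: [2/5, 3/5) ← scaled code falls here ✓
  e: [3/5, 1/1) 

Answer: f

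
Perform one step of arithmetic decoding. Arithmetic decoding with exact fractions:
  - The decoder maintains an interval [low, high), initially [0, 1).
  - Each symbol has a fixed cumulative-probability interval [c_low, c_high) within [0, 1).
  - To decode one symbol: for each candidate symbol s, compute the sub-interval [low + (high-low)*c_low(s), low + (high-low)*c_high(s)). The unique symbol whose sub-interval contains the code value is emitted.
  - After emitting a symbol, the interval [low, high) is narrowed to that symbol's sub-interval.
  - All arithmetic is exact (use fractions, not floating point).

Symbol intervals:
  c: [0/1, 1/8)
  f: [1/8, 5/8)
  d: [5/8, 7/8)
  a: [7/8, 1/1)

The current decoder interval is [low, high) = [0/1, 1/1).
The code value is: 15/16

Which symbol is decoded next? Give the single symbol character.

Interval width = high − low = 1/1 − 0/1 = 1/1
Scaled code = (code − low) / width = (15/16 − 0/1) / 1/1 = 15/16
  c: [0/1, 1/8) 
  f: [1/8, 5/8) 
  d: [5/8, 7/8) 
  a: [7/8, 1/1) ← scaled code falls here ✓

Answer: a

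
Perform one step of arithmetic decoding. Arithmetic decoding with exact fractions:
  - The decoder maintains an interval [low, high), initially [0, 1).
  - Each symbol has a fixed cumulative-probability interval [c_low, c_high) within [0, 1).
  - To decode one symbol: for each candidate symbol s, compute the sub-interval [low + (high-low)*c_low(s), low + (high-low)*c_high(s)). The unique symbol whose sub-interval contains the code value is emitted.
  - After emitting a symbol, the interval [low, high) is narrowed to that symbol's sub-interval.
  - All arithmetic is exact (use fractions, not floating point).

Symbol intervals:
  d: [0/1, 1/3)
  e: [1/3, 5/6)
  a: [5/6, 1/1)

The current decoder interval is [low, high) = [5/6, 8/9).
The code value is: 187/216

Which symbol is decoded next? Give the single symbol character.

Interval width = high − low = 8/9 − 5/6 = 1/18
Scaled code = (code − low) / width = (187/216 − 5/6) / 1/18 = 7/12
  d: [0/1, 1/3) 
  e: [1/3, 5/6) ← scaled code falls here ✓
  a: [5/6, 1/1) 

Answer: e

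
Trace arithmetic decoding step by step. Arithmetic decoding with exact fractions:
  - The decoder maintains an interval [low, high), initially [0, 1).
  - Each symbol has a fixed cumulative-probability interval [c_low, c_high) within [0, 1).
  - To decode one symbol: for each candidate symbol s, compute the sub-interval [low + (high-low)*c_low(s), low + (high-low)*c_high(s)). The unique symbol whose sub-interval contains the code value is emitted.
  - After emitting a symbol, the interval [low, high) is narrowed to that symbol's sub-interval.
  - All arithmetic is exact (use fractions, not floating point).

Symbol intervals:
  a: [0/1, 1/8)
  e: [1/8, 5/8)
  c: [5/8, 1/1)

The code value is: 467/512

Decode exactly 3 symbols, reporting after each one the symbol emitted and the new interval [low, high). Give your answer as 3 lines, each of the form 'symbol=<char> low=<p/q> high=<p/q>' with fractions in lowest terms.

Step 1: interval [0/1, 1/1), width = 1/1 - 0/1 = 1/1
  'a': [0/1 + 1/1*0/1, 0/1 + 1/1*1/8) = [0/1, 1/8)
  'e': [0/1 + 1/1*1/8, 0/1 + 1/1*5/8) = [1/8, 5/8)
  'c': [0/1 + 1/1*5/8, 0/1 + 1/1*1/1) = [5/8, 1/1) <- contains code 467/512
  emit 'c', narrow to [5/8, 1/1)
Step 2: interval [5/8, 1/1), width = 1/1 - 5/8 = 3/8
  'a': [5/8 + 3/8*0/1, 5/8 + 3/8*1/8) = [5/8, 43/64)
  'e': [5/8 + 3/8*1/8, 5/8 + 3/8*5/8) = [43/64, 55/64)
  'c': [5/8 + 3/8*5/8, 5/8 + 3/8*1/1) = [55/64, 1/1) <- contains code 467/512
  emit 'c', narrow to [55/64, 1/1)
Step 3: interval [55/64, 1/1), width = 1/1 - 55/64 = 9/64
  'a': [55/64 + 9/64*0/1, 55/64 + 9/64*1/8) = [55/64, 449/512)
  'e': [55/64 + 9/64*1/8, 55/64 + 9/64*5/8) = [449/512, 485/512) <- contains code 467/512
  'c': [55/64 + 9/64*5/8, 55/64 + 9/64*1/1) = [485/512, 1/1)
  emit 'e', narrow to [449/512, 485/512)

Answer: symbol=c low=5/8 high=1/1
symbol=c low=55/64 high=1/1
symbol=e low=449/512 high=485/512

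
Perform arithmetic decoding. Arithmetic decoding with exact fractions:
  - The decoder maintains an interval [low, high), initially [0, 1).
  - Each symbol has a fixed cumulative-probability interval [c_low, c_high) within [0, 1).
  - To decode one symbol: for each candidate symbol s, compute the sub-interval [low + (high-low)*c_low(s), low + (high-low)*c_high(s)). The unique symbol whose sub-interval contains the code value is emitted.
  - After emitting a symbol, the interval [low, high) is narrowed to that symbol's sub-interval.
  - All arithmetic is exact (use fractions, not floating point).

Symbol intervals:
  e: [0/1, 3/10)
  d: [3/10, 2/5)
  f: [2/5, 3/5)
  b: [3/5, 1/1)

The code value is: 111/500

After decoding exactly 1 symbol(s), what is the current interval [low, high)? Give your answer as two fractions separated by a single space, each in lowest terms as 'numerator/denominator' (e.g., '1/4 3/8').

Answer: 0/1 3/10

Derivation:
Step 1: interval [0/1, 1/1), width = 1/1 - 0/1 = 1/1
  'e': [0/1 + 1/1*0/1, 0/1 + 1/1*3/10) = [0/1, 3/10) <- contains code 111/500
  'd': [0/1 + 1/1*3/10, 0/1 + 1/1*2/5) = [3/10, 2/5)
  'f': [0/1 + 1/1*2/5, 0/1 + 1/1*3/5) = [2/5, 3/5)
  'b': [0/1 + 1/1*3/5, 0/1 + 1/1*1/1) = [3/5, 1/1)
  emit 'e', narrow to [0/1, 3/10)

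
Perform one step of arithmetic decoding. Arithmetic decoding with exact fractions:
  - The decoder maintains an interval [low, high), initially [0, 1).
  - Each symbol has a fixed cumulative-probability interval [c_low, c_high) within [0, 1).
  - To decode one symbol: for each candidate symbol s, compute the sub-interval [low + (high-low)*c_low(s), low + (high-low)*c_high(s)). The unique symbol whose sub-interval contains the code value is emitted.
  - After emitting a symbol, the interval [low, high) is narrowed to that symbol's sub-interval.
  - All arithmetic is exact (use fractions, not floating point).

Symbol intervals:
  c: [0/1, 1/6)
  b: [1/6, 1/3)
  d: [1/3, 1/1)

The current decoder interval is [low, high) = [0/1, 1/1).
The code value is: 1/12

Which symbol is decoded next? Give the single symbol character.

Interval width = high − low = 1/1 − 0/1 = 1/1
Scaled code = (code − low) / width = (1/12 − 0/1) / 1/1 = 1/12
  c: [0/1, 1/6) ← scaled code falls here ✓
  b: [1/6, 1/3) 
  d: [1/3, 1/1) 

Answer: c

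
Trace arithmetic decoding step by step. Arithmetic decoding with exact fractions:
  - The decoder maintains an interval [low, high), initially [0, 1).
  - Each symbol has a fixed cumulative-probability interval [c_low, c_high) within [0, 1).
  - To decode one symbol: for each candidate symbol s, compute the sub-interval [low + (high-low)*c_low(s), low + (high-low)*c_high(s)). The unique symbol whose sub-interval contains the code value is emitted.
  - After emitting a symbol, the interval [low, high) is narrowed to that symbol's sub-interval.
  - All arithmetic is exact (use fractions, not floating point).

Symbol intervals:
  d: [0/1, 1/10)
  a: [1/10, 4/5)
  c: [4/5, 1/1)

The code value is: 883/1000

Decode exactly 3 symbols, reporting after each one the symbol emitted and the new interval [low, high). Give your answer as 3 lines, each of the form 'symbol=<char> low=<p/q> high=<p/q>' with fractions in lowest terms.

Step 1: interval [0/1, 1/1), width = 1/1 - 0/1 = 1/1
  'd': [0/1 + 1/1*0/1, 0/1 + 1/1*1/10) = [0/1, 1/10)
  'a': [0/1 + 1/1*1/10, 0/1 + 1/1*4/5) = [1/10, 4/5)
  'c': [0/1 + 1/1*4/5, 0/1 + 1/1*1/1) = [4/5, 1/1) <- contains code 883/1000
  emit 'c', narrow to [4/5, 1/1)
Step 2: interval [4/5, 1/1), width = 1/1 - 4/5 = 1/5
  'd': [4/5 + 1/5*0/1, 4/5 + 1/5*1/10) = [4/5, 41/50)
  'a': [4/5 + 1/5*1/10, 4/5 + 1/5*4/5) = [41/50, 24/25) <- contains code 883/1000
  'c': [4/5 + 1/5*4/5, 4/5 + 1/5*1/1) = [24/25, 1/1)
  emit 'a', narrow to [41/50, 24/25)
Step 3: interval [41/50, 24/25), width = 24/25 - 41/50 = 7/50
  'd': [41/50 + 7/50*0/1, 41/50 + 7/50*1/10) = [41/50, 417/500)
  'a': [41/50 + 7/50*1/10, 41/50 + 7/50*4/5) = [417/500, 233/250) <- contains code 883/1000
  'c': [41/50 + 7/50*4/5, 41/50 + 7/50*1/1) = [233/250, 24/25)
  emit 'a', narrow to [417/500, 233/250)

Answer: symbol=c low=4/5 high=1/1
symbol=a low=41/50 high=24/25
symbol=a low=417/500 high=233/250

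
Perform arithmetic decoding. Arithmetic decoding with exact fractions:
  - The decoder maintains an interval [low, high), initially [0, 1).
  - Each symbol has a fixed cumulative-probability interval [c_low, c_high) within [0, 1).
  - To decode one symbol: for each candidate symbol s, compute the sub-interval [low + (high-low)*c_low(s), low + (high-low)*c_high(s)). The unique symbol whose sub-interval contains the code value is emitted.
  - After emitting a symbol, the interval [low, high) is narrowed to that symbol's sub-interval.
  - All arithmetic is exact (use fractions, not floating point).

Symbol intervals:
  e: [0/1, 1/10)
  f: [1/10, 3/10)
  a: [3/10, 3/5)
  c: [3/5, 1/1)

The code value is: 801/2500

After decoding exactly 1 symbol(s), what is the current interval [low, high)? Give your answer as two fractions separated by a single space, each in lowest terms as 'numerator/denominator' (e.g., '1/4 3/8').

Answer: 3/10 3/5

Derivation:
Step 1: interval [0/1, 1/1), width = 1/1 - 0/1 = 1/1
  'e': [0/1 + 1/1*0/1, 0/1 + 1/1*1/10) = [0/1, 1/10)
  'f': [0/1 + 1/1*1/10, 0/1 + 1/1*3/10) = [1/10, 3/10)
  'a': [0/1 + 1/1*3/10, 0/1 + 1/1*3/5) = [3/10, 3/5) <- contains code 801/2500
  'c': [0/1 + 1/1*3/5, 0/1 + 1/1*1/1) = [3/5, 1/1)
  emit 'a', narrow to [3/10, 3/5)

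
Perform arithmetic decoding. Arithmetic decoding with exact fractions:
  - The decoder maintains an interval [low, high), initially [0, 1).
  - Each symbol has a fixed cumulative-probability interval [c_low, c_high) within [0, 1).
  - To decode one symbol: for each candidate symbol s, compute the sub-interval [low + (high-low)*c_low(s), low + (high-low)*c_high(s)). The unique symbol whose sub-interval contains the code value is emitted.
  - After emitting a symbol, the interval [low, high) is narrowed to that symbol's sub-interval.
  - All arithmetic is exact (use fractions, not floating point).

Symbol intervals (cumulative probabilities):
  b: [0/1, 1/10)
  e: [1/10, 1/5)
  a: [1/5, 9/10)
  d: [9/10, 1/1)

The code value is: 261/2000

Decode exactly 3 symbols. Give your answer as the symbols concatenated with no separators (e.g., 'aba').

Step 1: interval [0/1, 1/1), width = 1/1 - 0/1 = 1/1
  'b': [0/1 + 1/1*0/1, 0/1 + 1/1*1/10) = [0/1, 1/10)
  'e': [0/1 + 1/1*1/10, 0/1 + 1/1*1/5) = [1/10, 1/5) <- contains code 261/2000
  'a': [0/1 + 1/1*1/5, 0/1 + 1/1*9/10) = [1/5, 9/10)
  'd': [0/1 + 1/1*9/10, 0/1 + 1/1*1/1) = [9/10, 1/1)
  emit 'e', narrow to [1/10, 1/5)
Step 2: interval [1/10, 1/5), width = 1/5 - 1/10 = 1/10
  'b': [1/10 + 1/10*0/1, 1/10 + 1/10*1/10) = [1/10, 11/100)
  'e': [1/10 + 1/10*1/10, 1/10 + 1/10*1/5) = [11/100, 3/25)
  'a': [1/10 + 1/10*1/5, 1/10 + 1/10*9/10) = [3/25, 19/100) <- contains code 261/2000
  'd': [1/10 + 1/10*9/10, 1/10 + 1/10*1/1) = [19/100, 1/5)
  emit 'a', narrow to [3/25, 19/100)
Step 3: interval [3/25, 19/100), width = 19/100 - 3/25 = 7/100
  'b': [3/25 + 7/100*0/1, 3/25 + 7/100*1/10) = [3/25, 127/1000)
  'e': [3/25 + 7/100*1/10, 3/25 + 7/100*1/5) = [127/1000, 67/500) <- contains code 261/2000
  'a': [3/25 + 7/100*1/5, 3/25 + 7/100*9/10) = [67/500, 183/1000)
  'd': [3/25 + 7/100*9/10, 3/25 + 7/100*1/1) = [183/1000, 19/100)
  emit 'e', narrow to [127/1000, 67/500)

Answer: eae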